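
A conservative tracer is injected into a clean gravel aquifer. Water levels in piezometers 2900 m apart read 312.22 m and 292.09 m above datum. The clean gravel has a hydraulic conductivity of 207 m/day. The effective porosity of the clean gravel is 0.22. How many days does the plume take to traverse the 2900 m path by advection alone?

Hydraulic gradient i = (312.22 − 292.09) / 2900 = 20.13 / 2900 = 0.006941.
Darcy flux q = K · i = 207.0 × 0.006941 = 1.437 m/day.
Seepage velocity v = q / n_e = 1.437 / 0.22 = 6.531 m/day.
Travel time t = L / v = 2900 / 6.531 = 444.0 days.

444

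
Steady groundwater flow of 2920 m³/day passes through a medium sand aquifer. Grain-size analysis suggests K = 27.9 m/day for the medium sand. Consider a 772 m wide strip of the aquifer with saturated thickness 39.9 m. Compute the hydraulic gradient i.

0.00340

Cross-sectional area A = 772 × 39.9 = 30803 m².
From Q = K·A·i, i = Q / (K·A) = 2920 / (27.90 × 30803) = 0.003398.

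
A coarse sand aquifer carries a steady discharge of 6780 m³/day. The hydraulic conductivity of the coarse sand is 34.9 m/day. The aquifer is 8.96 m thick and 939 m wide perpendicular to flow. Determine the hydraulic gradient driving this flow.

Cross-sectional area A = 939 × 8.96 = 8413 m².
From Q = K·A·i, i = Q / (K·A) = 6780 / (34.90 × 8413) = 0.02309.

0.0231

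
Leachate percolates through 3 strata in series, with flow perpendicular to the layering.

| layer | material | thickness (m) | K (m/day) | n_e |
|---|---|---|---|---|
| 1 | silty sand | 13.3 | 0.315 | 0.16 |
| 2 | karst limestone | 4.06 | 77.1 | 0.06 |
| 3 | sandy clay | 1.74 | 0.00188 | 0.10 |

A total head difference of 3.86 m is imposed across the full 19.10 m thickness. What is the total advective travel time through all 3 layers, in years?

With flow normal to the layers, continuity requires the same specific discharge q through every layer.
Σ(b_i/K_i) = 13.3/0.315 + 4.06/77.1 + 1.74/0.00188 = 967.8 d.
q = Δh / Σ(b_i/K_i) = 3.86 / 967.8 = 0.003988 m/day.
In each layer the seepage velocity is v_i = q/n_i, so the layer transit time is t_i = b_i·n_i / q:
  layer 1 (silty sand): t_1 = 13.3 × 0.16 / 0.003988 = 533.5 d
  layer 2 (karst limestone): t_2 = 4.06 × 0.06 / 0.003988 = 61.08 d
  layer 3 (sandy clay): t_3 = 1.74 × 0.10 / 0.003988 = 43.63 d
Total t = Σ t_i = 638.3 days = 1.747 years.

1.75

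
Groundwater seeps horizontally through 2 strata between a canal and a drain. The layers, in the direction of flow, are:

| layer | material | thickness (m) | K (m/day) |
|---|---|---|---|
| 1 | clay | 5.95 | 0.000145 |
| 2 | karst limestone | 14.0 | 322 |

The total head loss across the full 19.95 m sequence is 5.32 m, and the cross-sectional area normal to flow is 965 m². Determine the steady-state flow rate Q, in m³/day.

Flow is perpendicular to layering, so the layers act in series and the equivalent K is the thickness-weighted harmonic mean.
Total thickness L = 5.95 + 14.0 = 19.95 m.
Σ(b_i/K_i) = 5.95/0.000145 + 14.0/322 = 41035 d.
K_eq = L / Σ(b_i/K_i) = 19.95 / 41035 = 0.0004862 m/day.
Q = K_eq · A · (Δh/L) = 0.0004862 × 965 × (5.32/19.95) = 0.1251 m³/day.

0.125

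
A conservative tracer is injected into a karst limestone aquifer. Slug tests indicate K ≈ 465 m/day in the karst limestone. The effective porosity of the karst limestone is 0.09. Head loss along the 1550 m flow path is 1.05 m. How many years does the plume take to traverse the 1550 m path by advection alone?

1.21

Hydraulic gradient i = Δh / L = 1.05 / 1550 = 0.0006774.
Darcy flux q = K · i = 465.0 × 0.0006774 = 0.3150 m/day.
Seepage velocity v = q / n_e = 0.3150 / 0.09 = 3.500 m/day.
Travel time t = L / v = 1550 / 3.500 = 442.9 days = 1.212 years.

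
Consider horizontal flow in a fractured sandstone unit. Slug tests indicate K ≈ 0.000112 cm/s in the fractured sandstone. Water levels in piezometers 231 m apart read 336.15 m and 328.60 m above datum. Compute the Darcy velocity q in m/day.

Convert K: 0.000112 cm/s × 864 = 0.09677 m/day.
Hydraulic gradient i = (336.15 − 328.60) / 231 = 7.55 / 231 = 0.03268.
Specific discharge q = K · i = 0.09677 × 0.03268 = 0.003163 m/day.

0.00316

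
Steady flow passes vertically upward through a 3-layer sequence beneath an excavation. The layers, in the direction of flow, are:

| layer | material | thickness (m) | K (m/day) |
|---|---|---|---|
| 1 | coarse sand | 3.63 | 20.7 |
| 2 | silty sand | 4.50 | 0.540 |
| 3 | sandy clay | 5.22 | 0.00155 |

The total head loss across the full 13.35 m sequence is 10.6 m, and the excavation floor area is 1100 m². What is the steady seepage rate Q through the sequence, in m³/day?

Flow is perpendicular to layering, so the layers act in series and the equivalent K is the thickness-weighted harmonic mean.
Total thickness L = 3.63 + 4.50 + 5.22 = 13.35 m.
Σ(b_i/K_i) = 3.63/20.7 + 4.50/0.540 + 5.22/0.00155 = 3376 d.
K_eq = L / Σ(b_i/K_i) = 13.35 / 3376 = 0.003954 m/day.
Q = K_eq · A · (Δh/L) = 0.003954 × 1100 × (10.6/13.35) = 3.454 m³/day.

3.45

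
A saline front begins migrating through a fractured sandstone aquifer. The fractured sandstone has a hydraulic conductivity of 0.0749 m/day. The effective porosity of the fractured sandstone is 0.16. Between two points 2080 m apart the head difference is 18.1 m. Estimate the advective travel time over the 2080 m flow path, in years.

1400

Hydraulic gradient i = Δh / L = 18.1 / 2080 = 0.008702.
Darcy flux q = K · i = 0.07490 × 0.008702 = 0.0006518 m/day.
Seepage velocity v = q / n_e = 0.0006518 / 0.16 = 0.004074 m/day.
Travel time t = L / v = 2080 / 0.004074 = 5.106e+05 days = 1398 years.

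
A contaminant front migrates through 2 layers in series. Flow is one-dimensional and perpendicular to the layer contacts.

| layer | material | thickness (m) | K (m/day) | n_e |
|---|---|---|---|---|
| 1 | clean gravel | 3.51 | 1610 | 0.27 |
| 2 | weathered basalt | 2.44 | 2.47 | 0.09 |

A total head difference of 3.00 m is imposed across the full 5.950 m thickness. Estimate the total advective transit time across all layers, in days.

0.385

With flow normal to the layers, continuity requires the same specific discharge q through every layer.
Σ(b_i/K_i) = 3.51/1610 + 2.44/2.47 = 0.9900 d.
q = Δh / Σ(b_i/K_i) = 3.00 / 0.9900 = 3.030 m/day.
In each layer the seepage velocity is v_i = q/n_i, so the layer transit time is t_i = b_i·n_i / q:
  layer 1 (clean gravel): t_1 = 3.51 × 0.27 / 3.030 = 0.3128 d
  layer 2 (weathered basalt): t_2 = 2.44 × 0.09 / 3.030 = 0.07247 d
Total t = Σ t_i = 0.3852 days.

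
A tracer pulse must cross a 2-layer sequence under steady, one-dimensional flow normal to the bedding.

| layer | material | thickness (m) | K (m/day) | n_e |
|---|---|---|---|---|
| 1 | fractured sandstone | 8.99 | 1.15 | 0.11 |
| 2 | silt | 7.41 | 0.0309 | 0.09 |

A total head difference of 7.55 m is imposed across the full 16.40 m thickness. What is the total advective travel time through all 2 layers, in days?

54.3

With flow normal to the layers, continuity requires the same specific discharge q through every layer.
Σ(b_i/K_i) = 8.99/1.15 + 7.41/0.0309 = 247.6 d.
q = Δh / Σ(b_i/K_i) = 7.55 / 247.6 = 0.03049 m/day.
In each layer the seepage velocity is v_i = q/n_i, so the layer transit time is t_i = b_i·n_i / q:
  layer 1 (fractured sandstone): t_1 = 8.99 × 0.11 / 0.03049 = 32.43 d
  layer 2 (silt): t_2 = 7.41 × 0.09 / 0.03049 = 21.87 d
Total t = Σ t_i = 54.31 days.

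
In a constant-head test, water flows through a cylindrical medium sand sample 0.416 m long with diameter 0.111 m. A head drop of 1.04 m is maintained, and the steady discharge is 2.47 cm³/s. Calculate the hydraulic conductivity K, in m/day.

8.82

Cross-sectional area A = π·(d/2)² = π × (0.111/2)² = 0.009677 m².
Convert discharge: 2.47 cm³/s = 2.470e-06 m³/s.
Darcy's law rearranged: K = Q·L / (A·Δh) = 2.470e-06 × 0.416 / (0.009677 × 1.04) = 0.0001021 m/s = 8.821 m/day.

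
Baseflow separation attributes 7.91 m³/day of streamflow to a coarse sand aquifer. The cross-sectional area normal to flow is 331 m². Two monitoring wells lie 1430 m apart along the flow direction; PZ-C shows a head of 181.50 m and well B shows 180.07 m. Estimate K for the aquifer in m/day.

Hydraulic gradient i = (181.50 − 180.07) / 1430 = 1.43 / 1430 = 0.001000.
From Q = K·A·i, K = Q / (A·i) = 7.91 / (331.0 × 0.001000) = 23.90 m/day.

23.9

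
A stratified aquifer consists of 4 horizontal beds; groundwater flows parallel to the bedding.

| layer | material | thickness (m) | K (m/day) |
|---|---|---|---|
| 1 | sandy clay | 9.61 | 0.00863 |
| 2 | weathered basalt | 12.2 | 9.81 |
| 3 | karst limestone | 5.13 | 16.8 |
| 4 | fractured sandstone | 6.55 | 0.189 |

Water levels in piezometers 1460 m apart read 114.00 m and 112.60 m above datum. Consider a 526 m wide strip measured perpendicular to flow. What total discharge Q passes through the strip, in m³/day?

105

Flow is parallel to layering, so each bed carries its own Darcy discharge and the transmissivities add.
Σ(K_i·b_i) = 0.00863×9.61 + 9.81×12.2 + 16.8×5.13 + 0.189×6.55 = 207.2 m²/day.
Hydraulic gradient i = (114.00 − 112.60) / 1460 = 1.4 / 1460 = 0.0009589.
Q = Σ(K_i·b_i) · W · i = 207.2 × 526 × 0.0009589 = 104.5 m³/day.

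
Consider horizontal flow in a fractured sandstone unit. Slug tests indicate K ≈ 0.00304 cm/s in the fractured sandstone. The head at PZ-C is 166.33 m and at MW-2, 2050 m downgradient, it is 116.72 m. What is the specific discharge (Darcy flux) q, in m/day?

Convert K: 0.00304 cm/s × 864 = 2.627 m/day.
Hydraulic gradient i = (166.33 − 116.72) / 2050 = 49.61 / 2050 = 0.02420.
Specific discharge q = K · i = 2.627 × 0.02420 = 0.06356 m/day.

0.0636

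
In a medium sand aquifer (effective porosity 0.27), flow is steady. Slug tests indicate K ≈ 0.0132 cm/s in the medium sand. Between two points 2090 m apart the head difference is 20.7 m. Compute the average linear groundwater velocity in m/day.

Convert K: 0.0132 cm/s × 864 = 11.40 m/day.
Hydraulic gradient i = Δh / L = 20.7 / 2090 = 0.009904.
Darcy flux q = K · i = 11.40 × 0.009904 = 0.1130 m/day.
Seepage velocity v = q / n_e = 0.1130 / 0.27 = 0.4184 m/day.

0.418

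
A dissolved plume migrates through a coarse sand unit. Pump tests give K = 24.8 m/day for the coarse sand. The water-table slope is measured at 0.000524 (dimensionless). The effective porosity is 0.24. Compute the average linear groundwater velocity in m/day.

Hydraulic gradient i = 0.000524.
Darcy flux q = K · i = 24.80 × 0.0005240 = 0.01300 m/day.
Seepage velocity v = q / n_e = 0.01300 / 0.24 = 0.05415 m/day.

0.0541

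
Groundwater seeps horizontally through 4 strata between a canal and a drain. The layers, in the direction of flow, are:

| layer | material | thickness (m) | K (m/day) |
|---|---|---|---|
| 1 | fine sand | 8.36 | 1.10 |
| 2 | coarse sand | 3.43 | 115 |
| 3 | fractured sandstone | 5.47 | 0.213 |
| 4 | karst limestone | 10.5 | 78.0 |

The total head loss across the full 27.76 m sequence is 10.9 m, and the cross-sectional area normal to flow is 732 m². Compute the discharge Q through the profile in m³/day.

239

Flow is perpendicular to layering, so the layers act in series and the equivalent K is the thickness-weighted harmonic mean.
Total thickness L = 8.36 + 3.43 + 5.47 + 10.5 = 27.76 m.
Σ(b_i/K_i) = 8.36/1.10 + 3.43/115 + 5.47/0.213 + 10.5/78.0 = 33.45 d.
K_eq = L / Σ(b_i/K_i) = 27.76 / 33.45 = 0.8300 m/day.
Q = K_eq · A · (Δh/L) = 0.8300 × 732 × (10.9/27.76) = 238.6 m³/day.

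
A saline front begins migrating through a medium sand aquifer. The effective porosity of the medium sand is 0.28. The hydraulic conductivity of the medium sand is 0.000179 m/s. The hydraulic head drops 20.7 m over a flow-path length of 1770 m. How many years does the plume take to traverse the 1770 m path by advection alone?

Convert K: 0.000179 m/s × 86400 = 15.47 m/day.
Hydraulic gradient i = Δh / L = 20.7 / 1770 = 0.01169.
Darcy flux q = K · i = 15.47 × 0.01169 = 0.1809 m/day.
Seepage velocity v = q / n_e = 0.1809 / 0.28 = 0.6460 m/day.
Travel time t = L / v = 1770 / 0.6460 = 2740 days = 7.502 years.

7.50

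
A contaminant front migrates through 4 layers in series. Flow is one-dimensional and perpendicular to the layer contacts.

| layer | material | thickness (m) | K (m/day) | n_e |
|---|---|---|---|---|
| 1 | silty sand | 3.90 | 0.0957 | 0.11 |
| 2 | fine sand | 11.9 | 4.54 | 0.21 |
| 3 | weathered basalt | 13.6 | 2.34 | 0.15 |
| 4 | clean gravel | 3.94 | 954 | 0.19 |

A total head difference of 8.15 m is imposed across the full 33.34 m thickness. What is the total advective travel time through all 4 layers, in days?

With flow normal to the layers, continuity requires the same specific discharge q through every layer.
Σ(b_i/K_i) = 3.90/0.0957 + 11.9/4.54 + 13.6/2.34 + 3.94/954 = 49.19 d.
q = Δh / Σ(b_i/K_i) = 8.15 / 49.19 = 0.1657 m/day.
In each layer the seepage velocity is v_i = q/n_i, so the layer transit time is t_i = b_i·n_i / q:
  layer 1 (silty sand): t_1 = 3.90 × 0.11 / 0.1657 = 2.589 d
  layer 2 (fine sand): t_2 = 11.9 × 0.21 / 0.1657 = 15.08 d
  layer 3 (weathered basalt): t_3 = 13.6 × 0.15 / 0.1657 = 12.31 d
  layer 4 (clean gravel): t_4 = 3.94 × 0.19 / 0.1657 = 4.518 d
Total t = Σ t_i = 34.50 days.

34.5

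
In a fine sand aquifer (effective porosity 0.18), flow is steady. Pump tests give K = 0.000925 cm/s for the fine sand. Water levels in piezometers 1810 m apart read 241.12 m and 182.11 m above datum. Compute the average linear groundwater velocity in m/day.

0.145

Convert K: 0.000925 cm/s × 864 = 0.7992 m/day.
Hydraulic gradient i = (241.12 − 182.11) / 1810 = 59.01 / 1810 = 0.03260.
Darcy flux q = K · i = 0.7992 × 0.03260 = 0.02606 m/day.
Seepage velocity v = q / n_e = 0.02606 / 0.18 = 0.1448 m/day.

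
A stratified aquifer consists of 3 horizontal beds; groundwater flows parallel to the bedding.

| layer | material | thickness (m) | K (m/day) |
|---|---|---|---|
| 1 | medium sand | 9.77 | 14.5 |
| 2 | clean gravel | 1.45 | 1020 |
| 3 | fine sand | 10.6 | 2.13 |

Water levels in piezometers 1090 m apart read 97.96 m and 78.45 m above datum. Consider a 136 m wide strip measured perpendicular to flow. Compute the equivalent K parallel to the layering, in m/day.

Flow is parallel to layering, so each bed carries its own Darcy discharge and the transmissivities add.
Σ(K_i·b_i) = 14.5×9.77 + 1020×1.45 + 2.13×10.6 = 1643 m²/day.
Total thickness b = 21.82 m, so K_eq = Σ(K_i·b_i)/b = 75.31 m/day.

75.3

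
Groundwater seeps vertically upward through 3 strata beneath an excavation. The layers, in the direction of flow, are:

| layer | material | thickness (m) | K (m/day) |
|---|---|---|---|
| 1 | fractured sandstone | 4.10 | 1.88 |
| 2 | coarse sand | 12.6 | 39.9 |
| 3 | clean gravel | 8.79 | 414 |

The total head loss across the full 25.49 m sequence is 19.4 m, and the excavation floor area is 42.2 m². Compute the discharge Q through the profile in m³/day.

Flow is perpendicular to layering, so the layers act in series and the equivalent K is the thickness-weighted harmonic mean.
Total thickness L = 4.10 + 12.6 + 8.79 = 25.49 m.
Σ(b_i/K_i) = 4.10/1.88 + 12.6/39.9 + 8.79/414 = 2.518 d.
K_eq = L / Σ(b_i/K_i) = 25.49 / 2.518 = 10.12 m/day.
Q = K_eq · A · (Δh/L) = 10.12 × 42.2 × (19.4/25.49) = 325.1 m³/day.

325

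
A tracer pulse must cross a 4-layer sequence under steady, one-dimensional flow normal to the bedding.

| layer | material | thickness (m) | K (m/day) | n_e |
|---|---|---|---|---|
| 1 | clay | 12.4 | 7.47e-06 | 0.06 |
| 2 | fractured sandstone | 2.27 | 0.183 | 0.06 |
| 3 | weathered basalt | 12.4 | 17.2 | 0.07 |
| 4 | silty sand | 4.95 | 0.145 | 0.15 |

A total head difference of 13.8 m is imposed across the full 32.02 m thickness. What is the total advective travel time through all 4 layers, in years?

820

With flow normal to the layers, continuity requires the same specific discharge q through every layer.
Σ(b_i/K_i) = 12.4/7.47e-06 + 2.27/0.183 + 12.4/17.2 + 4.95/0.145 = 1.660e+06 d.
q = Δh / Σ(b_i/K_i) = 13.8 / 1.660e+06 = 8.313e-06 m/day.
In each layer the seepage velocity is v_i = q/n_i, so the layer transit time is t_i = b_i·n_i / q:
  layer 1 (clay): t_1 = 12.4 × 0.06 / 8.313e-06 = 89497 d
  layer 2 (fractured sandstone): t_2 = 2.27 × 0.06 / 8.313e-06 = 16384 d
  layer 3 (weathered basalt): t_3 = 12.4 × 0.07 / 8.313e-06 = 1.044e+05 d
  layer 4 (silty sand): t_4 = 4.95 × 0.15 / 8.313e-06 = 89316 d
Total t = Σ t_i = 2.996e+05 days = 820.3 years.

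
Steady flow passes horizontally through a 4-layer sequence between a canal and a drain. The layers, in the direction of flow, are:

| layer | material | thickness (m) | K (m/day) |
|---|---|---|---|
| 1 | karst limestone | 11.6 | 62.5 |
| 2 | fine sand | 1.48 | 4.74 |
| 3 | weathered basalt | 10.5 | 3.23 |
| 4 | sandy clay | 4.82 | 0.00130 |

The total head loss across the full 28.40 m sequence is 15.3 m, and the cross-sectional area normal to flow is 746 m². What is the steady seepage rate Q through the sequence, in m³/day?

3.08

Flow is perpendicular to layering, so the layers act in series and the equivalent K is the thickness-weighted harmonic mean.
Total thickness L = 11.6 + 1.48 + 10.5 + 4.82 = 28.40 m.
Σ(b_i/K_i) = 11.6/62.5 + 1.48/4.74 + 10.5/3.23 + 4.82/0.00130 = 3711 d.
K_eq = L / Σ(b_i/K_i) = 28.40 / 3711 = 0.007652 m/day.
Q = K_eq · A · (Δh/L) = 0.007652 × 746 × (15.3/28.40) = 3.075 m³/day.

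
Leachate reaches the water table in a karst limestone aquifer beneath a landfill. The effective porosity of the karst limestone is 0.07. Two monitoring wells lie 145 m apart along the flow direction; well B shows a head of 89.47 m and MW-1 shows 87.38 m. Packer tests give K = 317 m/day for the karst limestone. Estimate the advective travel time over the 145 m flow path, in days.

Hydraulic gradient i = (89.47 − 87.38) / 145 = 2.09 / 145 = 0.01441.
Darcy flux q = K · i = 317.0 × 0.01441 = 4.569 m/day.
Seepage velocity v = q / n_e = 4.569 / 0.07 = 65.27 m/day.
Travel time t = L / v = 145 / 65.27 = 2.221 days.

2.22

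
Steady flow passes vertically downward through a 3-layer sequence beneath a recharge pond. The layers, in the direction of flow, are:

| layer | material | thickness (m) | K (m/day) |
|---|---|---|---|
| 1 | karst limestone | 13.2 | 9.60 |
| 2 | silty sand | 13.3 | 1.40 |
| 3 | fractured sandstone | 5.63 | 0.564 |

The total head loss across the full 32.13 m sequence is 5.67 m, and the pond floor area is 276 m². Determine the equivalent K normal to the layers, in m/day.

1.54

Flow is perpendicular to layering, so the layers act in series and the equivalent K is the thickness-weighted harmonic mean.
Total thickness L = 13.2 + 13.3 + 5.63 = 32.13 m.
Σ(b_i/K_i) = 13.2/9.60 + 13.3/1.40 + 5.63/0.564 = 20.86 d.
K_eq = L / Σ(b_i/K_i) = 32.13 / 20.86 = 1.540 m/day.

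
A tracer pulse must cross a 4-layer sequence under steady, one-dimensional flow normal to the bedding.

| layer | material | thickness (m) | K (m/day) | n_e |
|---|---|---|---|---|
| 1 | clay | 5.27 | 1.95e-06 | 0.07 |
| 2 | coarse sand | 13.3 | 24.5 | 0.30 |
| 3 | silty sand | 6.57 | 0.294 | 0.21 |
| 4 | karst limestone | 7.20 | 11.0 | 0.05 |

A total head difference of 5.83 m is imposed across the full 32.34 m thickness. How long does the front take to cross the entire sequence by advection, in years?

With flow normal to the layers, continuity requires the same specific discharge q through every layer.
Σ(b_i/K_i) = 5.27/1.95e-06 + 13.3/24.5 + 6.57/0.294 + 7.20/11.0 = 2.703e+06 d.
q = Δh / Σ(b_i/K_i) = 5.83 / 2.703e+06 = 2.157e-06 m/day.
In each layer the seepage velocity is v_i = q/n_i, so the layer transit time is t_i = b_i·n_i / q:
  layer 1 (clay): t_1 = 5.27 × 0.07 / 2.157e-06 = 1.710e+05 d
  layer 2 (coarse sand): t_2 = 13.3 × 0.30 / 2.157e-06 = 1.850e+06 d
  layer 3 (silty sand): t_3 = 6.57 × 0.21 / 2.157e-06 = 6.396e+05 d
  layer 4 (karst limestone): t_4 = 7.20 × 0.05 / 2.157e-06 = 1.669e+05 d
Total t = Σ t_i = 2.827e+06 days = 7740 years.

7740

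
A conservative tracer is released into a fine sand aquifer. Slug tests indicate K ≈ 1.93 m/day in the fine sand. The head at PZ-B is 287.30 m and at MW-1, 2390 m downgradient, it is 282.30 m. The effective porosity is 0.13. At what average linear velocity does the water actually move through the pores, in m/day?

Hydraulic gradient i = (287.30 − 282.30) / 2390 = 5 / 2390 = 0.002092.
Darcy flux q = K · i = 1.930 × 0.002092 = 0.004038 m/day.
Seepage velocity v = q / n_e = 0.004038 / 0.13 = 0.03106 m/day.

0.0311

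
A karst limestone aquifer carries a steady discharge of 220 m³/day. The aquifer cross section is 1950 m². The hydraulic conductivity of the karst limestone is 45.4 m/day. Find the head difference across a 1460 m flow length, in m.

From Q = K·A·i, i = Q / (K·A) = 220 / (45.40 × 1950) = 0.002485.
Head loss Δh = i · L = 0.002485 × 1460 = 3.628 m.

3.63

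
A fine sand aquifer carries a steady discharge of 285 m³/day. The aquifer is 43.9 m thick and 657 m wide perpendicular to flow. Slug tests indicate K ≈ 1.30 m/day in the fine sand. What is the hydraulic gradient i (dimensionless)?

0.00760

Cross-sectional area A = 657 × 43.9 = 28842 m².
From Q = K·A·i, i = Q / (K·A) = 285 / (1.300 × 28842) = 0.007601.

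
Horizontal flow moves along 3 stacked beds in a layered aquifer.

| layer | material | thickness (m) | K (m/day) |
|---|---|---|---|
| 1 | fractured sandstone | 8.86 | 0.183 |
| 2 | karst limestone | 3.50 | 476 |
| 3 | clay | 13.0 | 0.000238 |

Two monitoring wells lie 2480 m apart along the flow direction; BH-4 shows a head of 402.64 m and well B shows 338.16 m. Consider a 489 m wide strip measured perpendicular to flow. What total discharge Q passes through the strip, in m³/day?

21200

Flow is parallel to layering, so each bed carries its own Darcy discharge and the transmissivities add.
Σ(K_i·b_i) = 0.183×8.86 + 476×3.50 + 0.000238×13.0 = 1668 m²/day.
Hydraulic gradient i = (402.64 − 338.16) / 2480 = 64.48 / 2480 = 0.02600.
Q = Σ(K_i·b_i) · W · i = 1668 × 489 × 0.02600 = 21202 m³/day.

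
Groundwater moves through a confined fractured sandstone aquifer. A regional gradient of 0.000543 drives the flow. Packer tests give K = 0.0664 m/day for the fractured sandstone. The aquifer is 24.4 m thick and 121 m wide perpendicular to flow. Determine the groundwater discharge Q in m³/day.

0.106

Cross-sectional area A = 121 × 24.4 = 2952 m².
Hydraulic gradient i = 0.000543.
Darcy's law: Q = K · A · i = 0.06640 × 2952 × 0.0005430 = 0.1064 m³/day.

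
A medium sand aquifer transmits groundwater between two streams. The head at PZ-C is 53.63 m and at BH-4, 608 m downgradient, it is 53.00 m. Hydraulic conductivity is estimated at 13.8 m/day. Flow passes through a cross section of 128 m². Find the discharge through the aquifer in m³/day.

Hydraulic gradient i = (53.63 − 53.00) / 608 = 0.63 / 608 = 0.001036.
Darcy's law: Q = K · A · i = 13.80 × 128.0 × 0.001036 = 1.830 m³/day.

1.83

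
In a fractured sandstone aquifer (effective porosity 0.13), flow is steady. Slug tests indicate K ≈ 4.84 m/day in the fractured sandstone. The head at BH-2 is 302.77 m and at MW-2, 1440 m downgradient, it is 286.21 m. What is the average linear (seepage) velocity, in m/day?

Hydraulic gradient i = (302.77 − 286.21) / 1440 = 16.56 / 1440 = 0.01150.
Darcy flux q = K · i = 4.840 × 0.01150 = 0.05566 m/day.
Seepage velocity v = q / n_e = 0.05566 / 0.13 = 0.4282 m/day.

0.428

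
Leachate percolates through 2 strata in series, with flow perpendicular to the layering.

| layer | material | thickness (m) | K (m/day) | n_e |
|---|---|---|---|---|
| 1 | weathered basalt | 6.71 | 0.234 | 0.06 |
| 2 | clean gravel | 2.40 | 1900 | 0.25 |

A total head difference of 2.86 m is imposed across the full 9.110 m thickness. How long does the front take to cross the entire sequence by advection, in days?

With flow normal to the layers, continuity requires the same specific discharge q through every layer.
Σ(b_i/K_i) = 6.71/0.234 + 2.40/1900 = 28.68 d.
q = Δh / Σ(b_i/K_i) = 2.86 / 28.68 = 0.09973 m/day.
In each layer the seepage velocity is v_i = q/n_i, so the layer transit time is t_i = b_i·n_i / q:
  layer 1 (weathered basalt): t_1 = 6.71 × 0.06 / 0.09973 = 4.037 d
  layer 2 (clean gravel): t_2 = 2.40 × 0.25 / 0.09973 = 6.016 d
Total t = Σ t_i = 10.05 days.

10.1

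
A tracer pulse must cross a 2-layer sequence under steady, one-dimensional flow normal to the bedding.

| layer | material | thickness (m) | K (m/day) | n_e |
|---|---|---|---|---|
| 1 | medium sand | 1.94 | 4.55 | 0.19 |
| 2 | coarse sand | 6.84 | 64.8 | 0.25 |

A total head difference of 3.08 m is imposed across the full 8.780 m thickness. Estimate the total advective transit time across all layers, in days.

0.359

With flow normal to the layers, continuity requires the same specific discharge q through every layer.
Σ(b_i/K_i) = 1.94/4.55 + 6.84/64.8 = 0.5319 d.
q = Δh / Σ(b_i/K_i) = 3.08 / 0.5319 = 5.790 m/day.
In each layer the seepage velocity is v_i = q/n_i, so the layer transit time is t_i = b_i·n_i / q:
  layer 1 (medium sand): t_1 = 1.94 × 0.19 / 5.790 = 0.06366 d
  layer 2 (coarse sand): t_2 = 6.84 × 0.25 / 5.790 = 0.2953 d
Total t = Σ t_i = 0.3590 days.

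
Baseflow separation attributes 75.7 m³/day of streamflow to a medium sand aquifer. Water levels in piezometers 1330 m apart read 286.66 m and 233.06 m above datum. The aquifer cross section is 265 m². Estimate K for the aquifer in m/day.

7.09

Hydraulic gradient i = (286.66 − 233.06) / 1330 = 53.6 / 1330 = 0.04030.
From Q = K·A·i, K = Q / (A·i) = 75.7 / (265.0 × 0.04030) = 7.088 m/day.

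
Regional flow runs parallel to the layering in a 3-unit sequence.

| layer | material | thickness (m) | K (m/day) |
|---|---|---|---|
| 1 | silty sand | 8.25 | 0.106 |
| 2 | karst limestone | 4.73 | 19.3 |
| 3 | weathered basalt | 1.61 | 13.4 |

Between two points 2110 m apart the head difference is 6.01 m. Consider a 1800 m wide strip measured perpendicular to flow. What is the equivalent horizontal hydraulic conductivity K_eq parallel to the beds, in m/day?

Flow is parallel to layering, so each bed carries its own Darcy discharge and the transmissivities add.
Σ(K_i·b_i) = 0.106×8.25 + 19.3×4.73 + 13.4×1.61 = 113.7 m²/day.
Total thickness b = 14.59 m, so K_eq = Σ(K_i·b_i)/b = 7.796 m/day.

7.80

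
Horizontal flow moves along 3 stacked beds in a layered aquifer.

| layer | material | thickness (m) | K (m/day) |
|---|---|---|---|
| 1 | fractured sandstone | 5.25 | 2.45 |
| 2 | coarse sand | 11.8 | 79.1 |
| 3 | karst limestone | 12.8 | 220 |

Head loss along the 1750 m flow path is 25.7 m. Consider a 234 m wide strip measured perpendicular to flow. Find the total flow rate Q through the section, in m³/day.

Flow is parallel to layering, so each bed carries its own Darcy discharge and the transmissivities add.
Σ(K_i·b_i) = 2.45×5.25 + 79.1×11.8 + 220×12.8 = 3762 m²/day.
Hydraulic gradient i = Δh / L = 25.7 / 1750 = 0.01469.
Q = Σ(K_i·b_i) · W · i = 3762 × 234 × 0.01469 = 12929 m³/day.

12900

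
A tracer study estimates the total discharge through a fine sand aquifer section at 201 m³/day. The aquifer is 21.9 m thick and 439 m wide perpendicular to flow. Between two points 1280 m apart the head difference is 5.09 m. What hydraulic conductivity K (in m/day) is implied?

Cross-sectional area A = 439 × 21.9 = 9614 m².
Hydraulic gradient i = Δh / L = 5.09 / 1280 = 0.003977.
From Q = K·A·i, K = Q / (A·i) = 201 / (9614 × 0.003977) = 5.258 m/day.

5.26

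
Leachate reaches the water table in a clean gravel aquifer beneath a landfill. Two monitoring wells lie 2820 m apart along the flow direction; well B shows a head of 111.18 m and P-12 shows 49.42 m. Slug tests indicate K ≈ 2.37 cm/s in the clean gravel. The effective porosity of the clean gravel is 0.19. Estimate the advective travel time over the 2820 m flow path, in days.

11.9

Convert K: 2.37 cm/s × 864 = 2048 m/day.
Hydraulic gradient i = (111.18 − 49.42) / 2820 = 61.76 / 2820 = 0.02190.
Darcy flux q = K · i = 2048 × 0.02190 = 44.85 m/day.
Seepage velocity v = q / n_e = 44.85 / 0.19 = 236.0 m/day.
Travel time t = L / v = 2820 / 236.0 = 11.95 days.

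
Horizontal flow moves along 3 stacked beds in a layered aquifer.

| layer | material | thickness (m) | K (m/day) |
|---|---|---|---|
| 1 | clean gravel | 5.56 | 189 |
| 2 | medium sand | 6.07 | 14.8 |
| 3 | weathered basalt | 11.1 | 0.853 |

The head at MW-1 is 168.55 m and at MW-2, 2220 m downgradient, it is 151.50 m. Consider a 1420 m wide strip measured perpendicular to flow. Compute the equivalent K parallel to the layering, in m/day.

Flow is parallel to layering, so each bed carries its own Darcy discharge and the transmissivities add.
Σ(K_i·b_i) = 189×5.56 + 14.8×6.07 + 0.853×11.1 = 1150 m²/day.
Total thickness b = 22.73 m, so K_eq = Σ(K_i·b_i)/b = 50.60 m/day.

50.6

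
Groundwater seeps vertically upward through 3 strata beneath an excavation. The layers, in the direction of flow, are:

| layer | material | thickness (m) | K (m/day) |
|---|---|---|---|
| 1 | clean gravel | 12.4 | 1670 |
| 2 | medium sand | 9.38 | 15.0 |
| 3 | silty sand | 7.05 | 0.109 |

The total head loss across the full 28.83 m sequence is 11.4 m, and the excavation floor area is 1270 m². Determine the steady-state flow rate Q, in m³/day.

Flow is perpendicular to layering, so the layers act in series and the equivalent K is the thickness-weighted harmonic mean.
Total thickness L = 12.4 + 9.38 + 7.05 = 28.83 m.
Σ(b_i/K_i) = 12.4/1670 + 9.38/15.0 + 7.05/0.109 = 65.31 d.
K_eq = L / Σ(b_i/K_i) = 28.83 / 65.31 = 0.4414 m/day.
Q = K_eq · A · (Δh/L) = 0.4414 × 1270 × (11.4/28.83) = 221.7 m³/day.

222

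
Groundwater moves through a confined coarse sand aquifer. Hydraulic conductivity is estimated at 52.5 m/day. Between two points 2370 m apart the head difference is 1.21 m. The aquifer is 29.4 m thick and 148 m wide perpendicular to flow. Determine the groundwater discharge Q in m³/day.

Cross-sectional area A = 148 × 29.4 = 4351 m².
Hydraulic gradient i = Δh / L = 1.21 / 2370 = 0.0005105.
Darcy's law: Q = K · A · i = 52.50 × 4351 × 0.0005105 = 116.6 m³/day.

117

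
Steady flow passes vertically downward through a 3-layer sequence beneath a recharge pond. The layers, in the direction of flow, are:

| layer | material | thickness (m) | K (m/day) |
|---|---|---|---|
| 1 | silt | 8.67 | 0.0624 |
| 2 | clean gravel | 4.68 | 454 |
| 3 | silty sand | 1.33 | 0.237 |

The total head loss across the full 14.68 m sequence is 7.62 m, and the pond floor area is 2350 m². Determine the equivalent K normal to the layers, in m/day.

Flow is perpendicular to layering, so the layers act in series and the equivalent K is the thickness-weighted harmonic mean.
Total thickness L = 8.67 + 4.68 + 1.33 = 14.68 m.
Σ(b_i/K_i) = 8.67/0.0624 + 4.68/454 + 1.33/0.237 = 144.6 d.
K_eq = L / Σ(b_i/K_i) = 14.68 / 144.6 = 0.1015 m/day.

0.102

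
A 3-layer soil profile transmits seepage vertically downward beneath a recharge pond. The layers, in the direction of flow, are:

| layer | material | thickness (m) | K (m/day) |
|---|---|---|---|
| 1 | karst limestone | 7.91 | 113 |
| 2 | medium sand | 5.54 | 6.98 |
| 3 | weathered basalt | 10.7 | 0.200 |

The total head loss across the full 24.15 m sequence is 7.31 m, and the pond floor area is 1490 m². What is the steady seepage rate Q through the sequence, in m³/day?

200

Flow is perpendicular to layering, so the layers act in series and the equivalent K is the thickness-weighted harmonic mean.
Total thickness L = 7.91 + 5.54 + 10.7 = 24.15 m.
Σ(b_i/K_i) = 7.91/113 + 5.54/6.98 + 10.7/0.200 = 54.36 d.
K_eq = L / Σ(b_i/K_i) = 24.15 / 54.36 = 0.4442 m/day.
Q = K_eq · A · (Δh/L) = 0.4442 × 1490 × (7.31/24.15) = 200.4 m³/day.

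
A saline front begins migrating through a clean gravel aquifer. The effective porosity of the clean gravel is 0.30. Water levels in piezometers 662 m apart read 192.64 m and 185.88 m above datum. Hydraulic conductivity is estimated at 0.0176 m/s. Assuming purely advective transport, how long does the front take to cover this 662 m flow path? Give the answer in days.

Convert K: 0.0176 m/s × 86400 = 1521 m/day.
Hydraulic gradient i = (192.64 − 185.88) / 662 = 6.76 / 662 = 0.01021.
Darcy flux q = K · i = 1521 × 0.01021 = 15.53 m/day.
Seepage velocity v = q / n_e = 15.53 / 0.30 = 51.76 m/day.
Travel time t = L / v = 662 / 51.76 = 12.79 days.

12.8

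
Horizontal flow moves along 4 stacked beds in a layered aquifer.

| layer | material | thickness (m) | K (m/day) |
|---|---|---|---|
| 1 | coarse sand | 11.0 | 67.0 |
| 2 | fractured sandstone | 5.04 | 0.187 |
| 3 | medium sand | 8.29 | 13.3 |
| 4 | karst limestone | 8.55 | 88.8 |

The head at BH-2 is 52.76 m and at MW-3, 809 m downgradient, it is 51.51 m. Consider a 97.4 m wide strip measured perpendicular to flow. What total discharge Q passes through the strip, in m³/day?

Flow is parallel to layering, so each bed carries its own Darcy discharge and the transmissivities add.
Σ(K_i·b_i) = 67.0×11.0 + 0.187×5.04 + 13.3×8.29 + 88.8×8.55 = 1607 m²/day.
Hydraulic gradient i = (52.76 − 51.51) / 809 = 1.25 / 809 = 0.001545.
Q = Σ(K_i·b_i) · W · i = 1607 × 97.4 × 0.001545 = 241.9 m³/day.

242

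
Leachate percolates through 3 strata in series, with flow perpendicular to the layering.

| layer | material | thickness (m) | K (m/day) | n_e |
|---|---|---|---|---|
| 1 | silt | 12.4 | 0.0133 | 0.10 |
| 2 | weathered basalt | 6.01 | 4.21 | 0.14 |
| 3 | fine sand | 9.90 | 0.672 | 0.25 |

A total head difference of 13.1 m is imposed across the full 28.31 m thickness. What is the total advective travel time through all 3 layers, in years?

0.903

With flow normal to the layers, continuity requires the same specific discharge q through every layer.
Σ(b_i/K_i) = 12.4/0.0133 + 6.01/4.21 + 9.90/0.672 = 948.5 d.
q = Δh / Σ(b_i/K_i) = 13.1 / 948.5 = 0.01381 m/day.
In each layer the seepage velocity is v_i = q/n_i, so the layer transit time is t_i = b_i·n_i / q:
  layer 1 (silt): t_1 = 12.4 × 0.10 / 0.01381 = 89.78 d
  layer 2 (weathered basalt): t_2 = 6.01 × 0.14 / 0.01381 = 60.92 d
  layer 3 (fine sand): t_3 = 9.90 × 0.25 / 0.01381 = 179.2 d
Total t = Σ t_i = 329.9 days = 0.9032 years.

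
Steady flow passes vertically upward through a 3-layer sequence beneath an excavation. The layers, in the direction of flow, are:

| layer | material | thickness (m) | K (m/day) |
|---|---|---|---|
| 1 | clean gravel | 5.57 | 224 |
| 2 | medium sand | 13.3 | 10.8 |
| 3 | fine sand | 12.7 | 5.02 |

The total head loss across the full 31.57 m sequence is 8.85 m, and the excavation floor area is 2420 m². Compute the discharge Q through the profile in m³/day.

5660

Flow is perpendicular to layering, so the layers act in series and the equivalent K is the thickness-weighted harmonic mean.
Total thickness L = 5.57 + 13.3 + 12.7 = 31.57 m.
Σ(b_i/K_i) = 5.57/224 + 13.3/10.8 + 12.7/5.02 = 3.786 d.
K_eq = L / Σ(b_i/K_i) = 31.57 / 3.786 = 8.338 m/day.
Q = K_eq · A · (Δh/L) = 8.338 × 2420 × (8.85/31.57) = 5657 m³/day.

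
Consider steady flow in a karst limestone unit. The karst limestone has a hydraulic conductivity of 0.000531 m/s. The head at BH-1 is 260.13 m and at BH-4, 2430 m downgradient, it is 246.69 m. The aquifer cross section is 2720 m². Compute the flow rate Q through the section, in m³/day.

690

Convert K: 0.000531 m/s × 86400 = 45.88 m/day.
Hydraulic gradient i = (260.13 − 246.69) / 2430 = 13.44 / 2430 = 0.005531.
Darcy's law: Q = K · A · i = 45.88 × 2720 × 0.005531 = 690.2 m³/day.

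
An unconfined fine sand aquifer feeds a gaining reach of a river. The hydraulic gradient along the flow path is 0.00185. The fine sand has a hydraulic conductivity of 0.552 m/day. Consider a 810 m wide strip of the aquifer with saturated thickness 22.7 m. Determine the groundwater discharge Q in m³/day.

Cross-sectional area A = 810 × 22.7 = 18387 m².
Hydraulic gradient i = 0.00185.
Darcy's law: Q = K · A · i = 0.5520 × 18387 × 0.001850 = 18.78 m³/day.

18.8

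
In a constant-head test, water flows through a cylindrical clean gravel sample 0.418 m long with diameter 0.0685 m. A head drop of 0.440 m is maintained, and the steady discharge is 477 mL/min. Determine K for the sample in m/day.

177

Cross-sectional area A = π·(d/2)² = π × (0.0685/2)² = 0.003685 m².
Convert discharge: 477 mL/min = 7.950e-06 m³/s.
Darcy's law rearranged: K = Q·L / (A·Δh) = 7.950e-06 × 0.418 / (0.003685 × 0.440) = 0.002049 m/s = 177.1 m/day.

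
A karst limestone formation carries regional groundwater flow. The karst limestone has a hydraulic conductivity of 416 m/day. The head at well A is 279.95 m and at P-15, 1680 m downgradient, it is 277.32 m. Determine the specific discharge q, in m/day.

0.651

Hydraulic gradient i = (279.95 − 277.32) / 1680 = 2.63 / 1680 = 0.001565.
Specific discharge q = K · i = 416.0 × 0.001565 = 0.6512 m/day.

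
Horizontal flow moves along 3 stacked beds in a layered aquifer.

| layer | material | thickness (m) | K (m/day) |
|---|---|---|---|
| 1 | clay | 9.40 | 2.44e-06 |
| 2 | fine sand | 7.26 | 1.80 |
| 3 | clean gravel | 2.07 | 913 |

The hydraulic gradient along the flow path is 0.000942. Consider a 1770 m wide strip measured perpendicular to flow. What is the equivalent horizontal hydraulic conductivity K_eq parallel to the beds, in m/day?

Flow is parallel to layering, so each bed carries its own Darcy discharge and the transmissivities add.
Σ(K_i·b_i) = 2.44e-06×9.40 + 1.80×7.26 + 913×2.07 = 1903 m²/day.
Total thickness b = 18.73 m, so K_eq = Σ(K_i·b_i)/b = 101.6 m/day.

102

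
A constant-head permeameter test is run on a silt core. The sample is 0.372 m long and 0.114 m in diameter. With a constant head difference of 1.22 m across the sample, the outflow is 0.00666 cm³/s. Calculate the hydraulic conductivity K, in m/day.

Cross-sectional area A = π·(d/2)² = π × (0.114/2)² = 0.01021 m².
Convert discharge: 0.00666 cm³/s = 6.660e-09 m³/s.
Darcy's law rearranged: K = Q·L / (A·Δh) = 6.660e-09 × 0.372 / (0.01021 × 1.22) = 1.990e-07 m/s = 0.01719 m/day.

0.0172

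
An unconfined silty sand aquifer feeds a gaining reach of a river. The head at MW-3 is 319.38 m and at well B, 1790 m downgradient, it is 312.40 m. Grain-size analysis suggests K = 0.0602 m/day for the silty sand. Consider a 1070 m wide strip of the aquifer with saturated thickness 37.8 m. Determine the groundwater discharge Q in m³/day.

Cross-sectional area A = 1070 × 37.8 = 40446 m².
Hydraulic gradient i = (319.38 − 312.40) / 1790 = 6.98 / 1790 = 0.003899.
Darcy's law: Q = K · A · i = 0.06020 × 40446 × 0.003899 = 9.495 m³/day.

9.49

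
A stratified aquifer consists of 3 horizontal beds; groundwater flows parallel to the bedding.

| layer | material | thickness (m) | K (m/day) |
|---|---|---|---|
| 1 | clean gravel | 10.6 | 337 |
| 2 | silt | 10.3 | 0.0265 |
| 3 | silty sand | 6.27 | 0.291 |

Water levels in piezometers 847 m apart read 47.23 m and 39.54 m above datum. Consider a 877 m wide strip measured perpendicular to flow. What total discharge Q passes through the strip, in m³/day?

Flow is parallel to layering, so each bed carries its own Darcy discharge and the transmissivities add.
Σ(K_i·b_i) = 337×10.6 + 0.0265×10.3 + 0.291×6.27 = 3574 m²/day.
Hydraulic gradient i = (47.23 − 39.54) / 847 = 7.69 / 847 = 0.009079.
Q = Σ(K_i·b_i) · W · i = 3574 × 877 × 0.009079 = 28460 m³/day.

28500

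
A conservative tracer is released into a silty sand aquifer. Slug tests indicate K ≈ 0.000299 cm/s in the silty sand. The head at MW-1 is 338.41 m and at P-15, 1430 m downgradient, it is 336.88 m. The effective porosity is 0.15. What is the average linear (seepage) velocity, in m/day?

0.00184

Convert K: 0.000299 cm/s × 864 = 0.2583 m/day.
Hydraulic gradient i = (338.41 − 336.88) / 1430 = 1.53 / 1430 = 0.001070.
Darcy flux q = K · i = 0.2583 × 0.001070 = 0.0002764 m/day.
Seepage velocity v = q / n_e = 0.0002764 / 0.15 = 0.001843 m/day.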